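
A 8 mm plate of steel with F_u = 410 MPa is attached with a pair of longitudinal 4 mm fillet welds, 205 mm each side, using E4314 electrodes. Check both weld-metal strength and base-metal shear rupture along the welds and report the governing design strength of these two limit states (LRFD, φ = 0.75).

φR_n ≈ 224 kN (weld metal governs)

E43XX → F_EXX = 430 MPa.
t_e = 0.707 × 4 = 2.828 mm; L = 410 mm.
Weld metal: φR_n = 0.75 × 0.6 × 430 × 2.828 × 410 × 10⁻³ = 224.4 kN.
Base metal (shear rupture): φR_n = 0.75 × 0.6 × 410 × 8 × 410 × 10⁻³ = 605.2 kN.
Governing: weld metal.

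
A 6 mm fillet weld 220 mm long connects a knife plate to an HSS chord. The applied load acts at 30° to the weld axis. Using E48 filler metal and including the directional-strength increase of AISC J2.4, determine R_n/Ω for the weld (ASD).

R_n/Ω ≈ 158 kN

E48XX → F_EXX = 480 MPa.
t_e = 0.707 × 6 = 4.242 mm; A_we = 4.242 × 220 = 933.2 mm².
Directional factor: 1.0 + 0.5 sin^1.5(30°) = 1.177.
F_nw = 0.6 × 480 × 1.177 = 338.9 MPa.
R_n/Ω = (338.9 × 933.2) / 2.0 × 10⁻³ = 158.1 kN.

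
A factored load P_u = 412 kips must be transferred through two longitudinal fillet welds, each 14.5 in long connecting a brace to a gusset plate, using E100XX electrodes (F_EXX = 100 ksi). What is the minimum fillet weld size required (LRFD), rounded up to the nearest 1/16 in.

w = 1/2 in

Total weld length L = 29 in.
Required throat t_e = P_u / (φ × 0.6 F_EXX × L) = 412 / (0.75 × 0.6 × 100 × 29) = 0.3157 in.
Required leg w = t_e / 0.707 = 0.4465 in → use 1/2 in.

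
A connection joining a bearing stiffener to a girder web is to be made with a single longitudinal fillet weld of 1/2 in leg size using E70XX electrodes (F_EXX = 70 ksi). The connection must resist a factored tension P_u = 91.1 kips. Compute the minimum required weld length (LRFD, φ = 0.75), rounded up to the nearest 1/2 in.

L = 8.5 in

Throat t_e = 0.707 × 0.5 = 0.3535 in.
φr_n = 0.75 × 0.6 × 70 × 0.3535 = 11.14 kips/in.
L_req = P_u / φr_n = 91.1 / 11.14 = 8.181 in total.
Round up → use L = 8.5 in.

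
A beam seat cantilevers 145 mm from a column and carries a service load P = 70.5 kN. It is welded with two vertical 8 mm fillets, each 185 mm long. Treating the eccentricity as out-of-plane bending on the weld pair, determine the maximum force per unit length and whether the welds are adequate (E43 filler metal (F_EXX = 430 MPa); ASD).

f_max ≈ 916 N/mm; NOT adequate

L_w = 2 × 185 = 370 mm; section modulus (unit throat) S = 2 × L²/6 = 11410 mm².
Direct shear f_v = P/L_w = 70.5×10³/370 = 190.5 N/mm.
Moment M = P × e = 70.5×10³ × 145 = 10222000 N·mm; bending f_b = M/S = 896.1 N/mm.
f_max = √(f_v² + f_b²) = √(190.5² + 896.1²) = 916.1 N/mm.
r_n/Ω = (1/2.0) × 0.6 × 430 × (0.707 × 8) = 729.6 N/mm → NOT adequate.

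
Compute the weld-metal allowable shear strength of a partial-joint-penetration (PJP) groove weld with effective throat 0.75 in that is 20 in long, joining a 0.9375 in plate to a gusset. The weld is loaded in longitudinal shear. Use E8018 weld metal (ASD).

E80XX → F_EXX = 80 ksi.
Effective throat (given) t_e = 0.75 in.
A_we = 0.75 × 20 = 15 in².
F_nw = 0.6 F_EXX = 48 ksi.
R_n/Ω = (48 × 15) / 2.0 = 360 kip.

R_n/Ω ≈ 360 kip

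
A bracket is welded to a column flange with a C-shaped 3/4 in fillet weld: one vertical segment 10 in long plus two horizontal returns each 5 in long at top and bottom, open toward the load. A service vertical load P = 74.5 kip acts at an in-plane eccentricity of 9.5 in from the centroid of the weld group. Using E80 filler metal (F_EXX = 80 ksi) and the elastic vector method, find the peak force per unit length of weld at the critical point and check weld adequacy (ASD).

f_max ≈ 14 kip/in; NOT adequate

Total weld length L_w = 20 in. Treat welds as unit-width lines.
Centroid: x̄ = 2×5×2.5 / 20 = 1.25 in from the vertical weld.
Polar moment about centroid: J = I_x + I_y = [10³/12 + 2×5×5²] + [10×1.25² + 2(5³/12 + 5×1.25²)] = 385.4 in³.
Direct shear f_v = P/L_w = 74.5 / 20 = 3.725 kip/in (vertical).
Torsion M = P·e = 74.5 × 9.5 = 707.75 kip·in.
Critical point at (x, y) = (3.75, 5) from centroid. f_tx = M·y/J = 9.182 kip/in; f_ty = M·x/J = 6.886 kip/in.
Resultant f_max = √[f_tx² + (f_v + f_ty)²] = √[9.182² + (3.725 + 6.886)²] = 14.03 kip/in.
Capacity per unit length: r_n/Ω = (1/2.0) × 0.6 × 80 × (0.707 × 0.75) = 12.73 kip/in.
14.03 > 12.73 → NOT adequate.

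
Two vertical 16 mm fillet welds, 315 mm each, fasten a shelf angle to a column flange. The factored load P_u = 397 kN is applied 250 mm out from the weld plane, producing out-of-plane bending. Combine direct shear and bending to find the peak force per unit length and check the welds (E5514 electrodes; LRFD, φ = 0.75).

f_max ≈ 3070 N/mm; NOT adequate

E55XX → F_EXX = 550 MPa.
L_w = 2 × 315 = 630 mm; section modulus (unit throat) S = 2 × L²/6 = 33080 mm².
Direct shear f_v = P/L_w = 397×10³/630 = 630.2 N/mm.
Moment M = P × e = 397×10³ × 250 = 99250000 N·mm; bending f_b = M/S = 3001 N/mm.
f_max = √(f_v² + f_b²) = √(630.2² + 3001²) = 3066 N/mm.
φr_n = 0.75 × 0.6 × 550 × (0.707 × 16) = 2800 N/mm → NOT adequate.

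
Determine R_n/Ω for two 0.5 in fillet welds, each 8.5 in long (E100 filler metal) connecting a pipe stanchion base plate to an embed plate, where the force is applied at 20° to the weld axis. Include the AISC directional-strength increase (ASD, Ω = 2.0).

E100XX → F_EXX = 100 ksi.
t_e = 0.707 × 0.5 = 0.3535 in; A_we = 0.3535 × 17 = 6.01 in².
Directional factor: 1.0 + 0.5 sin^1.5(20°) = 1.1.
F_nw = 0.6 × 100 × 1.1 = 66 ksi.
R_n/Ω = (66 × 6.01) / 2.0 = 198.3 kips.

R_n/Ω ≈ 198 kips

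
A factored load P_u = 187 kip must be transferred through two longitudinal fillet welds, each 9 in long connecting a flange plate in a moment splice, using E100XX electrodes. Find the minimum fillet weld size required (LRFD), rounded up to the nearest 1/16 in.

E100XX → F_EXX = 100 ksi.
Total weld length L = 18 in.
Required throat t_e = P_u / (φ × 0.6 F_EXX × L) = 187 / (0.75 × 0.6 × 100 × 18) = 0.2309 in.
Required leg w = t_e / 0.707 = 0.3265 in → use 3/8 in.

w = 3/8 in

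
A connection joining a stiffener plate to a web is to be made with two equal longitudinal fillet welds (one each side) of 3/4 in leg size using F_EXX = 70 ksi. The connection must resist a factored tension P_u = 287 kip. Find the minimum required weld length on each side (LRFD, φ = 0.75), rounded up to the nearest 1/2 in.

L = 9 in on each side

Throat t_e = 0.707 × 0.75 = 0.5302 in.
φr_n = 0.75 × 0.6 × 70 × 0.5302 = 16.7 kip/in.
L_req = P_u / φr_n = 287 / 16.7 = 17.18 in total.
Per side: 17.18 / 2 = 8.591 in.
Round up → use L = 9 in on each side.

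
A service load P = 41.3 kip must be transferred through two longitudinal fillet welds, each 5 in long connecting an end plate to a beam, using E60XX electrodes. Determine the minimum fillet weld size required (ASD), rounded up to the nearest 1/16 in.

E60XX → F_EXX = 60 ksi.
Total weld length L = 10 in.
Required throat t_e = P × Ω / (0.6 F_EXX × L) = 41.3 × 2.0 / (0.6 × 60 × 10) = 0.2294 in.
Required leg w = t_e / 0.707 = 0.3245 in → use 3/8 in.

w = 3/8 in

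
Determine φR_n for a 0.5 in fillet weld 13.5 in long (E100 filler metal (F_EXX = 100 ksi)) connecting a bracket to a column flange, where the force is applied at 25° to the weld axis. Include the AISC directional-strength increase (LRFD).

φR_n ≈ 244 kips

t_e = 0.707 × 0.5 = 0.3535 in; A_we = 0.3535 × 13.5 = 4.772 in².
Directional factor: 1.0 + 0.5 sin^1.5(25°) = 1.137.
F_nw = 0.6 × 100 × 1.137 = 68.24 ksi.
φR_n = 0.75 × 68.24 × 4.772 = 244.3 kips.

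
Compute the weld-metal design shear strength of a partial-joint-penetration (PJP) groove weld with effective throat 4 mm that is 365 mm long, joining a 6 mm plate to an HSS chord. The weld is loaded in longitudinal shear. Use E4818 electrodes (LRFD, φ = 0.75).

φR_n ≈ 315 kN

E48XX → F_EXX = 480 MPa.
Effective throat (given) t_e = 4 mm.
A_we = 4 × 365 = 1460 mm².
F_nw = 0.6 F_EXX = 288 MPa.
φR_n = 0.75 × 288 × 1460 × 10⁻³ = 315.4 kN.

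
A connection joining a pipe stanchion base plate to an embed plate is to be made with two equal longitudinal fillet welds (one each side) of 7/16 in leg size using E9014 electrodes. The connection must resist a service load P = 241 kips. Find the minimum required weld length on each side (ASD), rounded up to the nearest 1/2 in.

L = 14.5 in on each side

E90XX → F_EXX = 90 ksi.
Throat t_e = 0.707 × 0.4375 = 0.3093 in.
r_n/Ω = (0.6 × 90 × 0.3093) / 2.0 = 8.351 kip/in.
L_req = P / (r_n/Ω) = 241 / 8.351 = 28.86 in total.
Per side: 28.86 / 2 = 14.43 in.
Round up → use L = 14.5 in on each side.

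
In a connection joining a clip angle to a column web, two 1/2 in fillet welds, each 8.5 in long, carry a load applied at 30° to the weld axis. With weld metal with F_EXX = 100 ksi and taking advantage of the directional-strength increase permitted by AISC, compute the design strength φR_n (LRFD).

φR_n ≈ 318 kips

t_e = 0.707 × 0.5 = 0.3535 in; A_we = 0.3535 × 17 = 6.01 in².
Directional factor: 1.0 + 0.5 sin^1.5(30°) = 1.177.
F_nw = 0.6 × 100 × 1.177 = 70.61 ksi.
φR_n = 0.75 × 70.61 × 6.01 = 318.2 kips.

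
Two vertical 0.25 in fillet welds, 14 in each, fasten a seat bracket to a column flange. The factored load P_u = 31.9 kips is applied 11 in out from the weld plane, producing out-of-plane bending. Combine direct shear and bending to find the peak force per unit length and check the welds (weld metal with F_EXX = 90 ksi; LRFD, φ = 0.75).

L_w = 2 × 14 = 28 in; section modulus (unit throat) S = 2 × L²/6 = 65.33 in².
Direct shear f_v = P/L_w = 31.9/28 = 1.139 kip/in.
Moment M = P × e = 31.9 × 11 = 350.9 kip·in; bending f_b = M/S = 5.371 kip/in.
f_max = √(f_v² + f_b²) = √(1.139² + 5.371²) = 5.49 kip/in.
φr_n = 0.75 × 0.6 × 90 × (0.707 × 0.25) = 7.158 kip/in → adequate.

f_max ≈ 5.49 kip/in; adequate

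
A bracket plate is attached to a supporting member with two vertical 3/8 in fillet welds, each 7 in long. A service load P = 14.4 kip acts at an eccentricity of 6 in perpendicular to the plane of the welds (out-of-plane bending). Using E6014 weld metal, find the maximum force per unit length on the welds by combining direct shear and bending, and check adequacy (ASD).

f_max ≈ 5.39 kip/in; NOT adequate

E60XX → F_EXX = 60 ksi.
L_w = 2 × 7 = 14 in; section modulus (unit throat) S = 2 × L²/6 = 16.33 in².
Direct shear f_v = P/L_w = 14.4/14 = 1.029 kip/in.
Moment M = P × e = 14.4 × 6 = 86.4 kip·in; bending f_b = M/S = 5.29 kip/in.
f_max = √(f_v² + f_b²) = √(1.029² + 5.29²) = 5.389 kip/in.
r_n/Ω = (1/2.0) × 0.6 × 60 × (0.707 × 0.375) = 4.772 kip/in → NOT adequate.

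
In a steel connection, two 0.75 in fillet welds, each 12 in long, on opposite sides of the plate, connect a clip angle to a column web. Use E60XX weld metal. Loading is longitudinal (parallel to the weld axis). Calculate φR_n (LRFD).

E60XX → F_EXX = 60 ksi.
Effective throat t_e = 0.707 × 0.75 = 0.5302 in.
Total length L = 24 in; A_we = 0.5302 × 24 = 12.73 in².
F_nw = 0.6 F_EXX = 0.6 × 60 = 36 ksi.
φR_n = 0.75 × 36 × 12.73 = 343.6 kips.

φR_n ≈ 344 kips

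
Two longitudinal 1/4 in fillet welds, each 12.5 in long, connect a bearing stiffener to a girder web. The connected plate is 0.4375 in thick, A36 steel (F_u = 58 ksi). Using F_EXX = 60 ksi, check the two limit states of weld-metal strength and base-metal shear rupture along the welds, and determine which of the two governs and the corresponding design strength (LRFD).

φR_n ≈ 119 kip (weld metal governs)

t_e = 0.707 × 0.25 = 0.1767 in; L = 25 in.
Weld metal: φR_n = 0.75 × 0.6 × 60 × 0.1767 × 25 = 119.3 kip.
Base metal (shear rupture): φR_n = 0.75 × 0.6 × 58 × 0.4375 × 25 = 285.5 kip.
Governing: weld metal.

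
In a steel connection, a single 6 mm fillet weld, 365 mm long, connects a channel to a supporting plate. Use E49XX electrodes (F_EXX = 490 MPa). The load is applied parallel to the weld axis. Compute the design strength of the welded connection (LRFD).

Effective throat t_e = 0.707 × 6 = 4.242 mm.
Total length L = 365 mm; A_we = 4.242 × 365 = 1548 mm².
F_nw = 0.6 F_EXX = 0.6 × 490 = 294 MPa.
φR_n = 0.75 × 294 × 1548 × 10⁻³ = 341.4 kN.

φR_n ≈ 341 kN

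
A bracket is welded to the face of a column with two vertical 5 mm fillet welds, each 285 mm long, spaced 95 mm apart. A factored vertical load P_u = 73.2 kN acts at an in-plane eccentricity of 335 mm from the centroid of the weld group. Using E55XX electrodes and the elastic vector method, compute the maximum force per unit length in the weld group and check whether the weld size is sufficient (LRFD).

f_max ≈ 766 N/mm; adequate

E55XX → F_EXX = 550 MPa.
Total weld length L_w = 570 mm. Treat welds as unit-width lines.
Polar moment about centroid: J = 2[d³/12 + d(b/2)²] = 2[285³/12 + 285×47.5²] = 5144000 mm³.
Direct shear f_v = P/L_w = 73.2×10³ / 570 = 128.4 N/mm (vertical).
Torsion M = P·e = 73.2×10³ × 335 = 24522000 N·mm.
Critical point at (x, y) = (47.5, 142.5) from centroid. f_tx = M·y/J = 679.3 N/mm; f_ty = M·x/J = 226.4 N/mm.
Resultant f_max = √[f_tx² + (f_v + f_ty)²] = √[679.3² + (128.4 + 226.4)²] = 766.4 N/mm.
Capacity per unit length: φr_n = 0.75 × 0.6 × 550 × (0.707 × 5) = 874.9 N/mm.
766.4 ≤ 874.9 → adequate.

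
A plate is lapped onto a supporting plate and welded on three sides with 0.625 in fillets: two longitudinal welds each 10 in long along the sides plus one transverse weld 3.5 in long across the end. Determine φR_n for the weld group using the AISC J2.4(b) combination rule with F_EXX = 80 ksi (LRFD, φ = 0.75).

t_e = 0.707 × 0.625 = 0.4419 in.
R_nwl = 0.6 × 80 × 0.4419 × 20 = 424.2 kip (longitudinal, 2 welds).
R_nwt = 0.6 × 80 × 0.4419 × 3.5 = 74.23 kip (transverse, base value).
(i) R_nwl + R_nwt = 498.4 kip; (ii) 0.85 R_nwl + 1.5 R_nwt = 471.9 kip.
R_n = max = 498.4 kip [governs: (i)]; φR_n = 373.8 kip.

φR_n ≈ 374 kip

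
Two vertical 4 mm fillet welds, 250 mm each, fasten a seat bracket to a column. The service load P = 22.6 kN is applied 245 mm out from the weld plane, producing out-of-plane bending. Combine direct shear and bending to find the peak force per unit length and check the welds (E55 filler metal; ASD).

f_max ≈ 270 N/mm; adequate

E55XX → F_EXX = 550 MPa.
L_w = 2 × 250 = 500 mm; section modulus (unit throat) S = 2 × L²/6 = 20830 mm².
Direct shear f_v = P/L_w = 22.6×10³/500 = 45.2 N/mm.
Moment M = P × e = 22.6×10³ × 245 = 5537000 N·mm; bending f_b = M/S = 265.8 N/mm.
f_max = √(f_v² + f_b²) = √(45.2² + 265.8²) = 269.6 N/mm.
r_n/Ω = (1/2.0) × 0.6 × 550 × (0.707 × 4) = 466.6 N/mm → adequate.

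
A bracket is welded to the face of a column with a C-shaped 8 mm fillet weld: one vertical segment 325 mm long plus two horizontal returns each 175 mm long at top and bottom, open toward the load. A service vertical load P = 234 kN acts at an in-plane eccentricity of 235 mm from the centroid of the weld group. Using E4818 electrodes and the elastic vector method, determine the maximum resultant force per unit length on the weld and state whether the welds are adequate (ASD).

f_max ≈ 1050 N/mm; NOT adequate

E48XX → F_EXX = 480 MPa.
Total weld length L_w = 675 mm. Treat welds as unit-width lines.
Centroid: x̄ = 2×175×87.5 / 675 = 45.37 mm from the vertical weld.
Polar moment about centroid: J = I_x + I_y = [325³/12 + 2×175×162.5²] + [325×45.37² + 2(175³/12 + 175×42.13²)] = 14290000 mm³.
Direct shear f_v = P/L_w = 234×10³ / 675 = 346.7 N/mm (vertical).
Torsion M = P·e = 234×10³ × 235 = 54990000 N·mm.
Critical point at (x, y) = (129.6, 162.5) from centroid. f_tx = M·y/J = 625.5 N/mm; f_ty = M·x/J = 499 N/mm.
Resultant f_max = √[f_tx² + (f_v + f_ty)²] = √[625.5² + (346.7 + 499)²] = 1052 N/mm.
Capacity per unit length: r_n/Ω = (1/2.0) × 0.6 × 480 × (0.707 × 8) = 814.5 N/mm.
1052 > 814.5 → NOT adequate.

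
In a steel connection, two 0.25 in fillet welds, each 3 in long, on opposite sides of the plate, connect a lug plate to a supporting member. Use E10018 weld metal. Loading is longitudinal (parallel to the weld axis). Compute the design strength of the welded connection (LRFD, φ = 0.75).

φR_n ≈ 47.7 kips

E100XX → F_EXX = 100 ksi.
Effective throat t_e = 0.707 × 0.25 = 0.1767 in.
Total length L = 6 in; A_we = 0.1767 × 6 = 1.06 in².
F_nw = 0.6 F_EXX = 0.6 × 100 = 60 ksi.
φR_n = 0.75 × 60 × 1.06 = 47.72 kips.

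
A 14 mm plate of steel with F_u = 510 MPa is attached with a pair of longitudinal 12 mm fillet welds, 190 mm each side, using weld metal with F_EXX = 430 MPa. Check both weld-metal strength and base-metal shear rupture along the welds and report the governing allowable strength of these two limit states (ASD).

t_e = 0.707 × 12 = 8.484 mm; L = 380 mm.
Weld metal: R_n/Ω = (1/2.0) × 0.6 × 430 × 8.484 × 380 × 10⁻³ = 415.9 kN.
Base metal (shear rupture): R_n/Ω = (1/2.0) × 0.6 × 510 × 14 × 380 × 10⁻³ = 814 kN.
Governing: weld metal.

R_n/Ω ≈ 416 kN (weld metal governs)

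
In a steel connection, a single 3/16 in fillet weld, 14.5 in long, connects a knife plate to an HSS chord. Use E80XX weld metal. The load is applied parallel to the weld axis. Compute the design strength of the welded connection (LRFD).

φR_n ≈ 69.2 kips

E80XX → F_EXX = 80 ksi.
Effective throat t_e = 0.707 × 0.1875 = 0.1326 in.
Total length L = 14.5 in; A_we = 0.1326 × 14.5 = 1.922 in².
F_nw = 0.6 F_EXX = 0.6 × 80 = 48 ksi.
φR_n = 0.75 × 48 × 1.922 = 69.2 kips.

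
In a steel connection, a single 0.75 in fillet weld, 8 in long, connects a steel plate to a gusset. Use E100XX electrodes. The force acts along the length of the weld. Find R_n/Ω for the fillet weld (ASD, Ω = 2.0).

E100XX → F_EXX = 100 ksi.
Effective throat t_e = 0.707 × 0.75 = 0.5302 in.
Total length L = 8 in; A_we = 0.5302 × 8 = 4.242 in².
F_nw = 0.6 F_EXX = 0.6 × 100 = 60 ksi.
R_n = 60 × 4.242 = 254.5 kips; R_n/Ω = 254.5/2.0 = 127.3 kips.

R_n/Ω ≈ 127 kips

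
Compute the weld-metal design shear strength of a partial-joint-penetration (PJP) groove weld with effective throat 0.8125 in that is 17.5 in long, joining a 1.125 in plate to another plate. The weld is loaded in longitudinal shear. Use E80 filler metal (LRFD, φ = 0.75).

φR_n ≈ 512 kip

E80XX → F_EXX = 80 ksi.
Effective throat (given) t_e = 0.8125 in.
A_we = 0.8125 × 17.5 = 14.22 in².
F_nw = 0.6 F_EXX = 48 ksi.
φR_n = 0.75 × 48 × 14.22 = 511.9 kip.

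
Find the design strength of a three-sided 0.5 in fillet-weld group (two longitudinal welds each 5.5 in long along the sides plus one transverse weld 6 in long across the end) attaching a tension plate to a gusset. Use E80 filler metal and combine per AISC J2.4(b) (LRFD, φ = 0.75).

E80XX → F_EXX = 80 ksi.
t_e = 0.707 × 0.5 = 0.3535 in.
R_nwl = 0.6 × 80 × 0.3535 × 11 = 186.6 kips (longitudinal, 2 welds).
R_nwt = 0.6 × 80 × 0.3535 × 6 = 101.8 kips (transverse, base value).
(i) R_nwl + R_nwt = 288.5 kips; (ii) 0.85 R_nwl + 1.5 R_nwt = 311.4 kips.
R_n = max = 311.4 kips [governs: (ii)]; φR_n = 233.5 kips.

φR_n ≈ 234 kips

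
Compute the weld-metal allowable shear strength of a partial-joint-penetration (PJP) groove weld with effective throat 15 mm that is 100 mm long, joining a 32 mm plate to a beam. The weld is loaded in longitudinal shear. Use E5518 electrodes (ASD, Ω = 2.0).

E55XX → F_EXX = 550 MPa.
Effective throat (given) t_e = 15 mm.
A_we = 15 × 100 = 1500 mm².
F_nw = 0.6 F_EXX = 330 MPa.
R_n/Ω = (330 × 1500) / 2.0 × 10⁻³ = 247.5 kN.

R_n/Ω ≈ 248 kN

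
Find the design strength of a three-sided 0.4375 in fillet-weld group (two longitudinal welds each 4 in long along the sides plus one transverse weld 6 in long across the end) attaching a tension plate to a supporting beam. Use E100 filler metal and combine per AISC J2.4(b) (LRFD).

E100XX → F_EXX = 100 ksi.
t_e = 0.707 × 0.4375 = 0.3093 in.
R_nwl = 0.6 × 100 × 0.3093 × 8 = 148.5 kips (longitudinal, 2 welds).
R_nwt = 0.6 × 100 × 0.3093 × 6 = 111.4 kips (transverse, base value).
(i) R_nwl + R_nwt = 259.8 kips; (ii) 0.85 R_nwl + 1.5 R_nwt = 293.2 kips.
R_n = max = 293.2 kips [governs: (ii)]; φR_n = 219.9 kips.

φR_n ≈ 220 kips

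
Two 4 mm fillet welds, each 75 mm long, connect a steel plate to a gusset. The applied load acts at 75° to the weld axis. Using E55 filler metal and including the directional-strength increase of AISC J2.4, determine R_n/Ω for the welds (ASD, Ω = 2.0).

R_n/Ω ≈ 103 kN

E55XX → F_EXX = 550 MPa.
t_e = 0.707 × 4 = 2.828 mm; A_we = 2.828 × 150 = 424.2 mm².
Directional factor: 1.0 + 0.5 sin^1.5(75°) = 1.475.
F_nw = 0.6 × 550 × 1.475 = 486.6 MPa.
R_n/Ω = (486.6 × 424.2) / 2.0 × 10⁻³ = 103.2 kN.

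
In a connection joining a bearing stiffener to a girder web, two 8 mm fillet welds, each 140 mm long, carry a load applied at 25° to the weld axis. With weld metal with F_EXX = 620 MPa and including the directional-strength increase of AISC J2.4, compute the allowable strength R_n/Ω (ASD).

t_e = 0.707 × 8 = 5.656 mm; A_we = 5.656 × 280 = 1584 mm².
Directional factor: 1.0 + 0.5 sin^1.5(25°) = 1.137.
F_nw = 0.6 × 620 × 1.137 = 423.1 MPa.
R_n/Ω = (423.1 × 1584) / 2.0 × 10⁻³ = 335 kN.

R_n/Ω ≈ 335 kN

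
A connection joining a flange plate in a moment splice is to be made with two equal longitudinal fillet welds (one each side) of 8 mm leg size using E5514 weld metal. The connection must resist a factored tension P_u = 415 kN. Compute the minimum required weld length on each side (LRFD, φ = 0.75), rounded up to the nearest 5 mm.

E55XX → F_EXX = 550 MPa.
Throat t_e = 0.707 × 8 = 5.656 mm.
φr_n = 0.75 × 0.6 × 550 × 5.656 × 10⁻³ = 1.4 kN/mm.
L_req = P_u / φr_n = 415 / 1.4 = 296.5 mm total.
Per side: 296.5 / 2 = 148.2 mm.
Round up → use L = 150 mm on each side.

L = 150 mm on each side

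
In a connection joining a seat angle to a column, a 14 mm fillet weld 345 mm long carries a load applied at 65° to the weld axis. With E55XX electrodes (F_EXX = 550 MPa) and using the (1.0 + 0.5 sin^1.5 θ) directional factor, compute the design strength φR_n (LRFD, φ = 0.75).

φR_n ≈ 1210 kN

t_e = 0.707 × 14 = 9.898 mm; A_we = 9.898 × 345 = 3415 mm².
Directional factor: 1.0 + 0.5 sin^1.5(65°) = 1.431.
F_nw = 0.6 × 550 × 1.431 = 472.4 MPa.
φR_n = 0.75 × 472.4 × 3415 × 10⁻³ = 1210 kN.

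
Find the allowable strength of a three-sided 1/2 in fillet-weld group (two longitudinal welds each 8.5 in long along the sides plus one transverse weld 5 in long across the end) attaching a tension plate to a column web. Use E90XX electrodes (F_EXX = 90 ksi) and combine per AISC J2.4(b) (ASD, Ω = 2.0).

t_e = 0.707 × 0.5 = 0.3535 in.
R_nwl = 0.6 × 90 × 0.3535 × 17 = 324.5 kips (longitudinal, 2 welds).
R_nwt = 0.6 × 90 × 0.3535 × 5 = 95.44 kips (transverse, base value).
(i) R_nwl + R_nwt = 420 kips; (ii) 0.85 R_nwl + 1.5 R_nwt = 419 kips.
R_n = max = 420 kips [governs: (i)]; R_n/Ω = 210 kips.

R_n/Ω ≈ 210 kips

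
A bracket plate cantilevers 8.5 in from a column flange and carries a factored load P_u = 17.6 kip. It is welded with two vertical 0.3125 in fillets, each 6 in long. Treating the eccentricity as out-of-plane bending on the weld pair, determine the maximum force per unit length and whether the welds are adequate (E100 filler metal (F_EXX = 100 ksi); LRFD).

f_max ≈ 12.6 kip/in; NOT adequate

L_w = 2 × 6 = 12 in; section modulus (unit throat) S = 2 × L²/6 = 12 in².
Direct shear f_v = P/L_w = 17.6/12 = 1.467 kip/in.
Moment M = P × e = 17.6 × 8.5 = 149.6 kip·in; bending f_b = M/S = 12.47 kip/in.
f_max = √(f_v² + f_b²) = √(1.467² + 12.47²) = 12.55 kip/in.
φr_n = 0.75 × 0.6 × 100 × (0.707 × 0.3125) = 9.942 kip/in → NOT adequate.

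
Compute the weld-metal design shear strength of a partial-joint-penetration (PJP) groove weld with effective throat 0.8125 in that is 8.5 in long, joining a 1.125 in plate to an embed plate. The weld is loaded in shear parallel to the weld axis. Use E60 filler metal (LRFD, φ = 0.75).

E60XX → F_EXX = 60 ksi.
Effective throat (given) t_e = 0.8125 in.
A_we = 0.8125 × 8.5 = 6.906 in².
F_nw = 0.6 F_EXX = 36 ksi.
φR_n = 0.75 × 36 × 6.906 = 186.5 kips.

φR_n ≈ 186 kips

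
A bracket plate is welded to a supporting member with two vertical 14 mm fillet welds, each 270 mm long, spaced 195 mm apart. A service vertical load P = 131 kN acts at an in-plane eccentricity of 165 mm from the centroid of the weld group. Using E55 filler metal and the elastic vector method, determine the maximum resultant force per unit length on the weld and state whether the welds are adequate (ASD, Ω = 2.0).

f_max ≈ 603 N/mm; adequate

E55XX → F_EXX = 550 MPa.
Total weld length L_w = 540 mm. Treat welds as unit-width lines.
Polar moment about centroid: J = 2[d³/12 + d(b/2)²] = 2[270³/12 + 270×97.5²] = 8414000 mm³.
Direct shear f_v = P/L_w = 131×10³ / 540 = 242.6 N/mm (vertical).
Torsion M = P·e = 131×10³ × 165 = 21615000 N·mm.
Critical point at (x, y) = (97.5, 135) from centroid. f_tx = M·y/J = 346.8 N/mm; f_ty = M·x/J = 250.5 N/mm.
Resultant f_max = √[f_tx² + (f_v + f_ty)²] = √[346.8² + (242.6 + 250.5)²] = 602.8 N/mm.
Capacity per unit length: r_n/Ω = (1/2.0) × 0.6 × 550 × (0.707 × 14) = 1633 N/mm.
602.8 ≤ 1633 → adequate.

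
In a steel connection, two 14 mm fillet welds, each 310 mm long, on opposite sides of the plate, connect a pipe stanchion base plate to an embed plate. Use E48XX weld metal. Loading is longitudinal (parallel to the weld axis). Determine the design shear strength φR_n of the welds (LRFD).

φR_n ≈ 1330 kN

E48XX → F_EXX = 480 MPa.
Effective throat t_e = 0.707 × 14 = 9.898 mm.
Total length L = 620 mm; A_we = 9.898 × 620 = 6137 mm².
F_nw = 0.6 F_EXX = 0.6 × 480 = 288 MPa.
φR_n = 0.75 × 288 × 6137 × 10⁻³ = 1326 kN.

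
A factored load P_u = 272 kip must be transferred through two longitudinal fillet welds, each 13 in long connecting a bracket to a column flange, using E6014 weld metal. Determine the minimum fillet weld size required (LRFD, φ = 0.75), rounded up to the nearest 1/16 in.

E60XX → F_EXX = 60 ksi.
Total weld length L = 26 in.
Required throat t_e = P_u / (φ × 0.6 F_EXX × L) = 272 / (0.75 × 0.6 × 60 × 26) = 0.3875 in.
Required leg w = t_e / 0.707 = 0.548 in → use 9/16 in.

w = 9/16 in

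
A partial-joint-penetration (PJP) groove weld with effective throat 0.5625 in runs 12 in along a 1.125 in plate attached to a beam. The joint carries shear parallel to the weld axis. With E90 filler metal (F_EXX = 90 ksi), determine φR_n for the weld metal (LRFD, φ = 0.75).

Effective throat (given) t_e = 0.5625 in.
A_we = 0.5625 × 12 = 6.75 in².
F_nw = 0.6 F_EXX = 54 ksi.
φR_n = 0.75 × 54 × 6.75 = 273.4 kips.

φR_n ≈ 273 kips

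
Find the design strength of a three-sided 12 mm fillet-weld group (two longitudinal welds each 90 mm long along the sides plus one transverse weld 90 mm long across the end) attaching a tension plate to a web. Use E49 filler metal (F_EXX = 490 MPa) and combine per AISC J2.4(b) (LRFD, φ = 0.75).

φR_n ≈ 539 kN

t_e = 0.707 × 12 = 8.484 mm.
R_nwl = 0.6 × 490 × 8.484 × 180 × 10⁻³ = 449 kN (longitudinal, 2 welds).
R_nwt = 0.6 × 490 × 8.484 × 90 × 10⁻³ = 224.5 kN (transverse, base value).
(i) R_nwl + R_nwt = 673.5 kN; (ii) 0.85 R_nwl + 1.5 R_nwt = 718.4 kN.
R_n = max = 718.4 kN [governs: (ii)]; φR_n = 538.8 kN.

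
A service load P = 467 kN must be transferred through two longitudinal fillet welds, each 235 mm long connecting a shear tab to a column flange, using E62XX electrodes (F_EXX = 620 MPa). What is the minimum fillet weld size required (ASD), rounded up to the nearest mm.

w = 8 mm

Total weld length L = 470 mm.
Required throat t_e = P × Ω / (0.6 F_EXX × L) = 467 × 2.0 / (0.6 × 620 × 470 × 10⁻³) = 5.342 mm.
Required leg w = t_e / 0.707 = 7.556 mm → use 8 mm.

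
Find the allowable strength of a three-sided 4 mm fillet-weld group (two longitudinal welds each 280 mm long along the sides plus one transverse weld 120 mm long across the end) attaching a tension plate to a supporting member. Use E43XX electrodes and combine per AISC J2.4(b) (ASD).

E43XX → F_EXX = 430 MPa.
t_e = 0.707 × 4 = 2.828 mm.
R_nwl = 0.6 × 430 × 2.828 × 560 × 10⁻³ = 408.6 kN (longitudinal, 2 welds).
R_nwt = 0.6 × 430 × 2.828 × 120 × 10⁻³ = 87.55 kN (transverse, base value).
(i) R_nwl + R_nwt = 496.1 kN; (ii) 0.85 R_nwl + 1.5 R_nwt = 478.6 kN.
R_n = max = 496.1 kN [governs: (i)]; R_n/Ω = 248.1 kN.

R_n/Ω ≈ 248 kN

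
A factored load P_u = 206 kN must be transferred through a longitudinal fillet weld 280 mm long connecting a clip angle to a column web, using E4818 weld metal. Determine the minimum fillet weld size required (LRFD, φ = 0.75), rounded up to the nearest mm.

w = 5 mm

E48XX → F_EXX = 480 MPa.
Total weld length L = 280 mm.
Required throat t_e = P_u / (φ × 0.6 F_EXX × L) = 206 / (0.75 × 0.6 × 480 × 280 × 10⁻³) = 3.406 mm.
Required leg w = t_e / 0.707 = 4.818 mm → use 5 mm.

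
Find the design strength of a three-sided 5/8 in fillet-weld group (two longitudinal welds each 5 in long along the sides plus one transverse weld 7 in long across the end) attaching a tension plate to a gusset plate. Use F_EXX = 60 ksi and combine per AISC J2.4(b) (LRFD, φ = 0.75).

t_e = 0.707 × 0.625 = 0.4419 in.
R_nwl = 0.6 × 60 × 0.4419 × 10 = 159.1 kip (longitudinal, 2 welds).
R_nwt = 0.6 × 60 × 0.4419 × 7 = 111.4 kip (transverse, base value).
(i) R_nwl + R_nwt = 270.4 kip; (ii) 0.85 R_nwl + 1.5 R_nwt = 302.2 kip.
R_n = max = 302.2 kip [governs: (ii)]; φR_n = 226.7 kip.

φR_n ≈ 227 kip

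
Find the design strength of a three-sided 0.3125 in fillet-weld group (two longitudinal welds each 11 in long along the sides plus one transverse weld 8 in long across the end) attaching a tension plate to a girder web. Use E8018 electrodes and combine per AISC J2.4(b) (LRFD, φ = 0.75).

E80XX → F_EXX = 80 ksi.
t_e = 0.707 × 0.3125 = 0.2209 in.
R_nwl = 0.6 × 80 × 0.2209 × 22 = 233.3 kip (longitudinal, 2 welds).
R_nwt = 0.6 × 80 × 0.2209 × 8 = 84.84 kip (transverse, base value).
(i) R_nwl + R_nwt = 318.1 kip; (ii) 0.85 R_nwl + 1.5 R_nwt = 325.6 kip.
R_n = max = 325.6 kip [governs: (ii)]; φR_n = 244.2 kip.

φR_n ≈ 244 kip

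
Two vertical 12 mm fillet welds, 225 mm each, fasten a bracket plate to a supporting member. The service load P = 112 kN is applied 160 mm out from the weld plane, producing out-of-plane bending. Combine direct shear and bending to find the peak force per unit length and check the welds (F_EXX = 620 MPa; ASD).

f_max ≈ 1090 N/mm; adequate

L_w = 2 × 225 = 450 mm; section modulus (unit throat) S = 2 × L²/6 = 16880 mm².
Direct shear f_v = P/L_w = 112×10³/450 = 248.9 N/mm.
Moment M = P × e = 112×10³ × 160 = 17920000 N·mm; bending f_b = M/S = 1062 N/mm.
f_max = √(f_v² + f_b²) = √(248.9² + 1062²) = 1091 N/mm.
r_n/Ω = (1/2.0) × 0.6 × 620 × (0.707 × 12) = 1578 N/mm → adequate.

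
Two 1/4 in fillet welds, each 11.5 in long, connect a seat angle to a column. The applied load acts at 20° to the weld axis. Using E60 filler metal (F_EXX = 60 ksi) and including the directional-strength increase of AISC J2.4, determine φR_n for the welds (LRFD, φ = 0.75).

φR_n ≈ 121 kips

t_e = 0.707 × 0.25 = 0.1767 in; A_we = 0.1767 × 23 = 4.065 in².
Directional factor: 1.0 + 0.5 sin^1.5(20°) = 1.1.
F_nw = 0.6 × 60 × 1.1 = 39.6 ksi.
φR_n = 0.75 × 39.6 × 4.065 = 120.7 kips.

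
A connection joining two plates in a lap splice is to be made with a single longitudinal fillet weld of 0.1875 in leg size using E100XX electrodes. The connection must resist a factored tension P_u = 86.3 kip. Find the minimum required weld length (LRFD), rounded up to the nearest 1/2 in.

L = 14.5 in

E100XX → F_EXX = 100 ksi.
Throat t_e = 0.707 × 0.1875 = 0.1326 in.
φr_n = 0.75 × 0.6 × 100 × 0.1326 = 5.965 kip/in.
L_req = P_u / φr_n = 86.3 / 5.965 = 14.47 in total.
Round up → use L = 14.5 in.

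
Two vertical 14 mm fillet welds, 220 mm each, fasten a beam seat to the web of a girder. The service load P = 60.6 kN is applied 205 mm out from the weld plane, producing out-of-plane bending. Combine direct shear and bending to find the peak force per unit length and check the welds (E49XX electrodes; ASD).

E49XX → F_EXX = 490 MPa.
L_w = 2 × 220 = 440 mm; section modulus (unit throat) S = 2 × L²/6 = 16130 mm².
Direct shear f_v = P/L_w = 60.6×10³/440 = 137.7 N/mm.
Moment M = P × e = 60.6×10³ × 205 = 12423000 N·mm; bending f_b = M/S = 770 N/mm.
f_max = √(f_v² + f_b²) = √(137.7² + 770²) = 782.2 N/mm.
r_n/Ω = (1/2.0) × 0.6 × 490 × (0.707 × 14) = 1455 N/mm → adequate.

f_max ≈ 782 N/mm; adequate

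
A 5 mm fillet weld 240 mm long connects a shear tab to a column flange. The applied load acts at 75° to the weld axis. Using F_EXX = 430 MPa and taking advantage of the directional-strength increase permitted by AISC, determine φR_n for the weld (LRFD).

φR_n ≈ 242 kN

t_e = 0.707 × 5 = 3.535 mm; A_we = 3.535 × 240 = 848.4 mm².
Directional factor: 1.0 + 0.5 sin^1.5(75°) = 1.475.
F_nw = 0.6 × 430 × 1.475 = 380.5 MPa.
φR_n = 0.75 × 380.5 × 848.4 × 10⁻³ = 242.1 kN.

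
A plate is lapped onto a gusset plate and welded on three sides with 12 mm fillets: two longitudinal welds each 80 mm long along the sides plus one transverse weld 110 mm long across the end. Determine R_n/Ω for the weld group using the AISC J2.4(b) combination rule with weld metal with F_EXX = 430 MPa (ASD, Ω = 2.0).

R_n/Ω ≈ 329 kN

t_e = 0.707 × 12 = 8.484 mm.
R_nwl = 0.6 × 430 × 8.484 × 160 × 10⁻³ = 350.2 kN (longitudinal, 2 welds).
R_nwt = 0.6 × 430 × 8.484 × 110 × 10⁻³ = 240.8 kN (transverse, base value).
(i) R_nwl + R_nwt = 591 kN; (ii) 0.85 R_nwl + 1.5 R_nwt = 658.9 kN.
R_n = max = 658.9 kN [governs: (ii)]; R_n/Ω = 329.4 kN.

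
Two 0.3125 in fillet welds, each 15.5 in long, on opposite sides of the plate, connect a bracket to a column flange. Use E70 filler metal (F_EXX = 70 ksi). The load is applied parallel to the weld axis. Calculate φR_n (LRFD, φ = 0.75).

Effective throat t_e = 0.707 × 0.3125 = 0.2209 in.
Total length L = 31 in; A_we = 0.2209 × 31 = 6.849 in².
F_nw = 0.6 F_EXX = 0.6 × 70 = 42 ksi.
φR_n = 0.75 × 42 × 6.849 = 215.7 kip.

φR_n ≈ 216 kip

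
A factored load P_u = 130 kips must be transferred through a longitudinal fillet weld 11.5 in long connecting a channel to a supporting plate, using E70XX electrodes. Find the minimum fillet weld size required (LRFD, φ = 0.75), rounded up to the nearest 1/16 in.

w = 9/16 in

E70XX → F_EXX = 70 ksi.
Total weld length L = 11.5 in.
Required throat t_e = P_u / (φ × 0.6 F_EXX × L) = 130 / (0.75 × 0.6 × 70 × 11.5) = 0.3589 in.
Required leg w = t_e / 0.707 = 0.5076 in → use 9/16 in.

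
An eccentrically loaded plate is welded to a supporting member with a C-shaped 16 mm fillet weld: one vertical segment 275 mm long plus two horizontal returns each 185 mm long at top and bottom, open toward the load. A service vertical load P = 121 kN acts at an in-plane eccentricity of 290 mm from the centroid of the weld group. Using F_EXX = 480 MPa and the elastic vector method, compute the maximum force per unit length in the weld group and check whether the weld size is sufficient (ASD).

Total weld length L_w = 645 mm. Treat welds as unit-width lines.
Centroid: x̄ = 2×185×92.5 / 645 = 53.06 mm from the vertical weld.
Polar moment about centroid: J = I_x + I_y = [275³/12 + 2×185×137.5²] + [275×53.06² + 2(185³/12 + 185×39.44²)] = 11130000 mm³.
Direct shear f_v = P/L_w = 121×10³ / 645 = 187.6 N/mm (vertical).
Torsion M = P·e = 121×10³ × 290 = 35090000 N·mm.
Critical point at (x, y) = (131.9, 137.5) from centroid. f_tx = M·y/J = 433.4 N/mm; f_ty = M·x/J = 415.8 N/mm.
Resultant f_max = √[f_tx² + (f_v + f_ty)²] = √[433.4² + (187.6 + 415.8)²] = 742.9 N/mm.
Capacity per unit length: r_n/Ω = (1/2.0) × 0.6 × 480 × (0.707 × 16) = 1629 N/mm.
742.9 ≤ 1629 → adequate.

f_max ≈ 743 N/mm; adequate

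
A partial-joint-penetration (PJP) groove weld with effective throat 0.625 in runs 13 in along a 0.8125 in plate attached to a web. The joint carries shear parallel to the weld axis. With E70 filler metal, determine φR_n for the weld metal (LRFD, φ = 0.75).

E70XX → F_EXX = 70 ksi.
Effective throat (given) t_e = 0.625 in.
A_we = 0.625 × 13 = 8.125 in².
F_nw = 0.6 F_EXX = 42 ksi.
φR_n = 0.75 × 42 × 8.125 = 255.9 kip.

φR_n ≈ 256 kip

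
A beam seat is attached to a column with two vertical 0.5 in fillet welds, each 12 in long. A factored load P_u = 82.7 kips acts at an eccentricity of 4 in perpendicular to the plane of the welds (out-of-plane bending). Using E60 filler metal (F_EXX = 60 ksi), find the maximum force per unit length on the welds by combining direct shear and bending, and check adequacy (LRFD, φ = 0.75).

L_w = 2 × 12 = 24 in; section modulus (unit throat) S = 2 × L²/6 = 48 in².
Direct shear f_v = P/L_w = 82.7/24 = 3.446 kip/in.
Moment M = P × e = 82.7 × 4 = 330.8 kip·in; bending f_b = M/S = 6.892 kip/in.
f_max = √(f_v² + f_b²) = √(3.446² + 6.892²) = 7.705 kip/in.
φr_n = 0.75 × 0.6 × 60 × (0.707 × 0.5) = 9.544 kip/in → adequate.

f_max ≈ 7.71 kip/in; adequate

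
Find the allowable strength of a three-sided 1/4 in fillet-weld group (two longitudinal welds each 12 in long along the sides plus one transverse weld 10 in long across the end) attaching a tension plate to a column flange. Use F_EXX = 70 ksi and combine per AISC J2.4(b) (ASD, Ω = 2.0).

R_n/Ω ≈ 131 kip

t_e = 0.707 × 0.25 = 0.1767 in.
R_nwl = 0.6 × 70 × 0.1767 × 24 = 178.2 kip (longitudinal, 2 welds).
R_nwt = 0.6 × 70 × 0.1767 × 10 = 74.23 kip (transverse, base value).
(i) R_nwl + R_nwt = 252.4 kip; (ii) 0.85 R_nwl + 1.5 R_nwt = 262.8 kip.
R_n = max = 262.8 kip [governs: (ii)]; R_n/Ω = 131.4 kip.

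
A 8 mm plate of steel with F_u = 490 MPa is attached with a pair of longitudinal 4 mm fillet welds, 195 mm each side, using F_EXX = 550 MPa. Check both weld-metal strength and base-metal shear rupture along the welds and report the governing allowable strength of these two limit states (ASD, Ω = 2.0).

t_e = 0.707 × 4 = 2.828 mm; L = 390 mm.
Weld metal: R_n/Ω = (1/2.0) × 0.6 × 550 × 2.828 × 390 × 10⁻³ = 182 kN.
Base metal (shear rupture): R_n/Ω = (1/2.0) × 0.6 × 490 × 8 × 390 × 10⁻³ = 458.6 kN.
Governing: weld metal.

R_n/Ω ≈ 182 kN (weld metal governs)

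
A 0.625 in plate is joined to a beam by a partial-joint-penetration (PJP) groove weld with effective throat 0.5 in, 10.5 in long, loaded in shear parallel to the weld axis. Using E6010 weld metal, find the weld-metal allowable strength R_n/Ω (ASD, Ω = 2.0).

R_n/Ω ≈ 94.5 kip

E60XX → F_EXX = 60 ksi.
Effective throat (given) t_e = 0.5 in.
A_we = 0.5 × 10.5 = 5.25 in².
F_nw = 0.6 F_EXX = 36 ksi.
R_n/Ω = (36 × 5.25) / 2.0 = 94.5 kip.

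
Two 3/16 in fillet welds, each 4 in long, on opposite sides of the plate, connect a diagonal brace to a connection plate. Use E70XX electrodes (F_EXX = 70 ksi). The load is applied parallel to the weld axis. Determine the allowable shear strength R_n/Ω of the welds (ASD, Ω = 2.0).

R_n/Ω ≈ 22.3 kip

Effective throat t_e = 0.707 × 0.1875 = 0.1326 in.
Total length L = 8 in; A_we = 0.1326 × 8 = 1.06 in².
F_nw = 0.6 F_EXX = 0.6 × 70 = 42 ksi.
R_n = 42 × 1.06 = 44.54 kip; R_n/Ω = 44.54/2.0 = 22.27 kip.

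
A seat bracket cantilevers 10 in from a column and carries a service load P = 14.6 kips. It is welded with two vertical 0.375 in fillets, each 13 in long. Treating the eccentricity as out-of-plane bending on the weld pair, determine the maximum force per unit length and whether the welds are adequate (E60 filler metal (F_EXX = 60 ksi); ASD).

L_w = 2 × 13 = 26 in; section modulus (unit throat) S = 2 × L²/6 = 56.33 in².
Direct shear f_v = P/L_w = 14.6/26 = 0.5615 kip/in.
Moment M = P × e = 14.6 × 10 = 146 kip·in; bending f_b = M/S = 2.592 kip/in.
f_max = √(f_v² + f_b²) = √(0.5615² + 2.592²) = 2.652 kip/in.
r_n/Ω = (1/2.0) × 0.6 × 60 × (0.707 × 0.375) = 4.772 kip/in → adequate.

f_max ≈ 2.65 kip/in; adequate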